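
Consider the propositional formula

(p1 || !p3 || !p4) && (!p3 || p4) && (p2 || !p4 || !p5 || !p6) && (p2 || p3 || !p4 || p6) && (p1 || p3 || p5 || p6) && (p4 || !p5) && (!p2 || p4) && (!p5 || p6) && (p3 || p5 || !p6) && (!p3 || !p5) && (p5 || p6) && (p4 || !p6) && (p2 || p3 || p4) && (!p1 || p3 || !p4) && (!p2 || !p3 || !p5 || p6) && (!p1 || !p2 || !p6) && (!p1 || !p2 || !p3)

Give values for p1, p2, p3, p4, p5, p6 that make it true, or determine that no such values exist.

Set p1 = False.
Set p2 = True.
  then (!p2 || p4) forces p4 = True.
  then (p1 || !p3 || !p4) forces p3 = False.
Try p5 = False:
  (p1 || p3 || p5 || p6) forces p6 = True.
  clause (p3 || p5 || !p6) is falsified — backtrack.
So p5 = True.
  then (!p5 || p6) forces p6 = True.
All clauses satisfied.

p1 = False, p2 = True, p3 = False, p4 = True, p5 = True, p6 = True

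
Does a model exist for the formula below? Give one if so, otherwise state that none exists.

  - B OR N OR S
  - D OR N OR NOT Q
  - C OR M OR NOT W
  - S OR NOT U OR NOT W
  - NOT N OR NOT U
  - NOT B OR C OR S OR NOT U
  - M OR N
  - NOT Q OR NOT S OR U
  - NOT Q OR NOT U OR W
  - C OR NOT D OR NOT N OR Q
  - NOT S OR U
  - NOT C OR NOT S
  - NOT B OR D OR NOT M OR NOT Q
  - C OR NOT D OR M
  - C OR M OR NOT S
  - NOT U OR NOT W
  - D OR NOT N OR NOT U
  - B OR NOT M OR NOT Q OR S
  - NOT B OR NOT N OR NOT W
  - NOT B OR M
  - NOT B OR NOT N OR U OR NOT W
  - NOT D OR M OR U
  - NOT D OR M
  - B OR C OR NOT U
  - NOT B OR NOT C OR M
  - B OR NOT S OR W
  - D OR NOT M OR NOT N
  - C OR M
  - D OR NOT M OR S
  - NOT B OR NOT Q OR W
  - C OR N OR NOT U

S = False, N = False, M = True, Q = True, D = True, C = True, W = True, B = True, U = False

Set S = False.
Set N = False.
  then (B OR N OR S) forces B = True.
  then (M OR N) forces M = True.
  then (D OR NOT M OR S) forces D = True.
Set Q = True.
  then (NOT B OR NOT Q OR W) forces W = True.
  then (S OR NOT U OR NOT W) forces U = False.
Set C = True.
All clauses satisfied.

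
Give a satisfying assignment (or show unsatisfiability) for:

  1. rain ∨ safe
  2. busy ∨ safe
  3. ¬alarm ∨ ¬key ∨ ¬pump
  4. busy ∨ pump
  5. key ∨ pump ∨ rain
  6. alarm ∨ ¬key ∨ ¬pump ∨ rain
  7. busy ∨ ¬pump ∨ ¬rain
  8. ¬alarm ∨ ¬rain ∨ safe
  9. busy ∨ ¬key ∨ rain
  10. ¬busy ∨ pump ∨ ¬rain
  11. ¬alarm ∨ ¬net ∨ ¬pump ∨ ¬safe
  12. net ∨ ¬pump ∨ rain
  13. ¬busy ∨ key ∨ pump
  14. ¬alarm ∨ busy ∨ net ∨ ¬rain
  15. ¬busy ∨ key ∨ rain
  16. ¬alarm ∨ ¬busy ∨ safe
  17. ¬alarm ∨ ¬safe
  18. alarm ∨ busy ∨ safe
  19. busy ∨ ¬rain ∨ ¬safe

Set safe = False.
  then (rain ∨ safe) forces rain = True.
  then (busy ∨ safe) forces busy = True.
  then (¬alarm ∨ ¬rain ∨ safe) forces alarm = False.
  then (¬busy ∨ pump ∨ ¬rain) forces pump = True.
Set key = False.
Set net = False.
All clauses satisfied.

safe=F, key=F, rain=T, busy=T, alarm=F, pump=T, net=F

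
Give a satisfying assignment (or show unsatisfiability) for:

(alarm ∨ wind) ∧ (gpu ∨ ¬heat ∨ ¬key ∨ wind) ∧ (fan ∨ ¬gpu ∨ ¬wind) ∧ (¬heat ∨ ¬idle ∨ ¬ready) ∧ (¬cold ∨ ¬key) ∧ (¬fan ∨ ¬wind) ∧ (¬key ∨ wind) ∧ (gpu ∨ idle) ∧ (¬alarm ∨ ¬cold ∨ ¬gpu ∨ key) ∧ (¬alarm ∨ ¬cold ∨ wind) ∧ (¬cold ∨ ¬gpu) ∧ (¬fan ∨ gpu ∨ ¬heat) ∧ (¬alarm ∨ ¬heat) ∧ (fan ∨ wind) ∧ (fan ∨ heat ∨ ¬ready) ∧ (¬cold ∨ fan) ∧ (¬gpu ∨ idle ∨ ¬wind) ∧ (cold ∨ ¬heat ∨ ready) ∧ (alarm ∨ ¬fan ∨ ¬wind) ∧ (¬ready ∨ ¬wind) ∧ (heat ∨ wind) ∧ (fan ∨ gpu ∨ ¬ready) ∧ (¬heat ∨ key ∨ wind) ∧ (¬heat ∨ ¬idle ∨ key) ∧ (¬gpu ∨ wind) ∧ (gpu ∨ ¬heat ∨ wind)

alarm = True, key = True, idle = True, ready = False, heat = False, fan = False, wind = True, cold = False, gpu = False

Set alarm = True.
  then (¬alarm ∨ ¬heat) forces heat = False.
  then (heat ∨ wind) forces wind = True.
  then (¬fan ∨ ¬wind) forces fan = False.
  then (fan ∨ heat ∨ ¬ready) forces ready = False.
  then (¬cold ∨ fan) forces cold = False.
  then (fan ∨ ¬gpu ∨ ¬wind) forces gpu = False.
  then (gpu ∨ idle) forces idle = True.
Set key = True.
All clauses satisfied.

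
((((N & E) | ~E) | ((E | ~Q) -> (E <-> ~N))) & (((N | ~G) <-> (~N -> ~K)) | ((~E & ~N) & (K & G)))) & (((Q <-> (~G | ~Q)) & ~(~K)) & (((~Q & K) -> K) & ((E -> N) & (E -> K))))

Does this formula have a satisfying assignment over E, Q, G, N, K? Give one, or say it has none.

E: False, Q: True, G: False, N: True, K: True

  (((N & E) | ~E) | ((E | ~Q) -> (E <-> ~N))) & (((N | ~G) <-> (~N -> ~K)) | ((~E & ~N) & (K & G))) = True
    ((N & E) | ~E) | ((E | ~Q) -> (E <-> ~N)) = True
      (N & E) | ~E = True
        N & E = False
        ~E = True
      (E | ~Q) -> (E <-> ~N) = True
        E | ~Q = False
          ~Q = False
        E <-> ~N = True
          ~N = False
    ((N | ~G) <-> (~N -> ~K)) | ((~E & ~N) & (K & G)) = True
      (N | ~G) <-> (~N -> ~K) = True
        N | ~G = True
          ~G = True
        ~N -> ~K = True
          ~N = False
          ~K = False
      (~E & ~N) & (K & G) = False
        ~E & ~N = False
          ~E = True
          ~N = False
        K & G = False
  ((Q <-> (~G | ~Q)) & ~(~K)) & (((~Q & K) -> K) & ((E -> N) & (E -> K))) = True
    (Q <-> (~G | ~Q)) & ~(~K) = True
      Q <-> (~G | ~Q) = True
        ~G | ~Q = True
          ~G = True
          ~Q = False
      ~(~K) = True
        ~K = False
    ((~Q & K) -> K) & ((E -> N) & (E -> K)) = True
      (~Q & K) -> K = True
        ~Q & K = False
          ~Q = False
      (E -> N) & (E -> K) = True
        E -> N = True
        E -> K = True
Both conjuncts True, so the formula holds.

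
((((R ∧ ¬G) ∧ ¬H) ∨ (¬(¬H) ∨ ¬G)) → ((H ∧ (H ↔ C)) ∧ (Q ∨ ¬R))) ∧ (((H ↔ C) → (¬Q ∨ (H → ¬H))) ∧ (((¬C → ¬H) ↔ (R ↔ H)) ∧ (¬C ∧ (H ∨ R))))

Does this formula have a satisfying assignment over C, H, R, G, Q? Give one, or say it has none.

Unsatisfiable

Case H = True: the formula simplifies to (C ∧ (Q ∨ ¬R)) ∧ ((C → ¬Q) ∧ ((C ↔ R) ∧ ¬C)).
  C = True: the conjunct ¬C is False.
  C = False: the conjunct C is False.
Case H = False: the formula simplifies to ¬(((R ∧ ¬G) ∨ ¬G)) ∧ (¬R ∧ (¬C ∧ R)).
  R = True: the conjunct ¬R is False.
  R = False: the conjunct R is False.
Both cases fail — unsatisfiable.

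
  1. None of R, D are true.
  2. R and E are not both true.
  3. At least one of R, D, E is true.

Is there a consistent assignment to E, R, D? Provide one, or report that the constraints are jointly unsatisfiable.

E: True, R: False, D: False

  (1) {R, D}: 0 true — none ✓
  (2) R=F, E=T — not both ✓
  (3) {R, D, E}: 1 true — at least one ✓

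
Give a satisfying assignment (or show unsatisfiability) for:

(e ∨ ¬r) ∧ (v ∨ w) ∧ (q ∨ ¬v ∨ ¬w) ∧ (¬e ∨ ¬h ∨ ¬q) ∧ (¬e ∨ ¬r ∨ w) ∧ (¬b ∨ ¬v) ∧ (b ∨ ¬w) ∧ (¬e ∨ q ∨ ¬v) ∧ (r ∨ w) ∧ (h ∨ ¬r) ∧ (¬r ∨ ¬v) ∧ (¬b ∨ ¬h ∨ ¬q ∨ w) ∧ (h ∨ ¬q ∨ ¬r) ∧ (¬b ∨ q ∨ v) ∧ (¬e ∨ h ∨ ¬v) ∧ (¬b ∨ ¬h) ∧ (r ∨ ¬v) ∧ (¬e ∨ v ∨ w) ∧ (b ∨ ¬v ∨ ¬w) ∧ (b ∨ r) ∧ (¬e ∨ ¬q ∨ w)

Try w = False:
  (v ∨ w) forces v = True.
  (¬b ∨ ¬v) forces b = False.
  (r ∨ w) forces r = True.
  clause (¬r ∨ ¬v) is falsified — backtrack.
So w = True.
  then (b ∨ ¬w) forces b = True.
  then (¬b ∨ ¬h) forces h = False.
  then (¬b ∨ ¬v) forces v = False.
  then (h ∨ ¬r) forces r = False.
  then (¬b ∨ q ∨ v) forces q = True.
Set e = False.
All clauses satisfied.

w = True, r = False, q = True, b = True, h = False, e = False, v = False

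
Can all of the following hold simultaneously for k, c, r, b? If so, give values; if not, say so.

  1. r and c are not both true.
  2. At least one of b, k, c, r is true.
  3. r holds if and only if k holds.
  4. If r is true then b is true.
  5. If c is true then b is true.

k = False, c = True, r = False, b = True

  (1) r=F, c=T — not both ✓
  (2) {b, k, c, r}: 2 true — at least one ✓
  (3) r=F, k=F — same ✓
  (4) r=F ⇒ b: vacuous ✓
  (5) c=T ⇒ b: T ✓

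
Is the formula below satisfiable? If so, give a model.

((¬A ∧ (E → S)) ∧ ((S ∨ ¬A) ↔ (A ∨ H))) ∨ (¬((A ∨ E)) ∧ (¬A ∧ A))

A = False; S = True; H = True; E = True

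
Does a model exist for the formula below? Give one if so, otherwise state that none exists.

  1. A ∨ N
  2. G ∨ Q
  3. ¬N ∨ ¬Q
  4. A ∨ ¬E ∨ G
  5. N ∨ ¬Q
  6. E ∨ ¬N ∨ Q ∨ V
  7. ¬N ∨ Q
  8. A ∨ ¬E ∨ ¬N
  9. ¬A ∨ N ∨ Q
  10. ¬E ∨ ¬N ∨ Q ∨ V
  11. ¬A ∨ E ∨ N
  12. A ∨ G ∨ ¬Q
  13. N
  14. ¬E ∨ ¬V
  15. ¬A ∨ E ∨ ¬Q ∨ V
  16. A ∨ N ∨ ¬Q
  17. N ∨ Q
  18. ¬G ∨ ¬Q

Case N = True:
  (¬N ∨ ¬Q) forces Q = False.
  Clause (¬N ∨ Q) is falsified — contradiction.
Case N = False:
  Clause (N) is falsified — contradiction.
Both cases fail, so the formula is unsatisfiable.

No satisfying assignment exists.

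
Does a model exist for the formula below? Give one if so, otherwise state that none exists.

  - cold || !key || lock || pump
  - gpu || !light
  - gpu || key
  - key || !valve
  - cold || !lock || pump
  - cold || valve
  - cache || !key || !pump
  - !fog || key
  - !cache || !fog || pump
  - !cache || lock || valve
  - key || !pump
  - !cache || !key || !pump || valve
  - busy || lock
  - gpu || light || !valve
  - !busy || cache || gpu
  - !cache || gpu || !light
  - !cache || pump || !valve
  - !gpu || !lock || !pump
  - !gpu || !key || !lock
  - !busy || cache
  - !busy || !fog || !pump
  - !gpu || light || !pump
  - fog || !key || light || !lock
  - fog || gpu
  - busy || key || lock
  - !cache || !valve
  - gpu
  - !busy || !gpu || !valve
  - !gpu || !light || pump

busy: False, gpu: True, fog: False, light: False, key: False, valve: False, lock: True, cold: True, pump: False, cache: True

Unit clause (gpu) forces gpu = True.
Set busy = False.
  then (busy || lock) forces lock = True.
  then (!gpu || !lock || !pump) forces pump = False.
  then (!gpu || !key || !lock) forces key = False.
  then (!gpu || !light || pump) forces light = False.
  then (key || !valve) forces valve = False.
  then (cold || !lock || pump) forces cold = True.
  then (!fog || key) forces fog = False.
Set cache = True.
All clauses satisfied.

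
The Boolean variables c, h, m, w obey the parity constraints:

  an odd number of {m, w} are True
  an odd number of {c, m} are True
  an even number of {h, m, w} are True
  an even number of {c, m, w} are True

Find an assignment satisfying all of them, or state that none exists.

c = True, h = True, m = False, w = True

{m, w}: 1 true → odd ✓
{c, m}: 1 true → odd ✓
{h, m, w}: 2 true → even ✓
{c, m, w}: 2 true → even ✓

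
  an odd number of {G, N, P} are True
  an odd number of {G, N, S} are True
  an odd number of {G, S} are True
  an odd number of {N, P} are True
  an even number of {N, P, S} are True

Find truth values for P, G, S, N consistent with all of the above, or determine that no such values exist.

P=T; G=F; S=T; N=F

{G, N, P}: 1 true → odd ✓
{G, N, S}: 1 true → odd ✓
{G, S}: 1 true → odd ✓
{N, P}: 1 true → odd ✓
{N, P, S}: 2 true → even ✓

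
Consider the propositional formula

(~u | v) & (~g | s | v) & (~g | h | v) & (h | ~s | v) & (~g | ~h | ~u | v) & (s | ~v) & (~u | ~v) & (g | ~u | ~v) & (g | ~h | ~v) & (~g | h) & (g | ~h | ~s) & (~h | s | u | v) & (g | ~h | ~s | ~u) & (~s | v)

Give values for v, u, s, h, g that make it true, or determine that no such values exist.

Set v = True.
  then (s | ~v) forces s = True.
  then (~u | ~v) forces u = False.
Set h = True.
  then (g | ~h | ~v) forces g = True.
All clauses satisfied.

v = True, u = False, s = True, h = True, g = True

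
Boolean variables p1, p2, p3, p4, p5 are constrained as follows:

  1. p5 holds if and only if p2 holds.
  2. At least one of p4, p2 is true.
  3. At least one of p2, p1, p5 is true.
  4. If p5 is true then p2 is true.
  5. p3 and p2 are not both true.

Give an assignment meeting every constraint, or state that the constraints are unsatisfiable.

p1: False, p2: True, p3: False, p4: False, p5: True

  (1) p5=T, p2=T — same ✓
  (2) {p4, p2}: 1 true — at least one ✓
  (3) {p2, p1, p5}: 2 true — at least one ✓
  (4) p5=T ⇒ p2: T ✓
  (5) p3=F, p2=T — not both ✓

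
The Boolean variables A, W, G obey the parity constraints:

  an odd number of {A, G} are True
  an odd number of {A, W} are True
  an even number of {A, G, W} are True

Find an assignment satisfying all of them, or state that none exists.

A=F; W=T; G=T

{A, G}: 1 true → odd ✓
{A, W}: 1 true → odd ✓
{A, G, W}: 2 true → even ✓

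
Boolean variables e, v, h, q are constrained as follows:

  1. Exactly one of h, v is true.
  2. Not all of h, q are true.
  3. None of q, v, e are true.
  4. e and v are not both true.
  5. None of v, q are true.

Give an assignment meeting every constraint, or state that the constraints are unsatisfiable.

e=F, v=F, h=T, q=F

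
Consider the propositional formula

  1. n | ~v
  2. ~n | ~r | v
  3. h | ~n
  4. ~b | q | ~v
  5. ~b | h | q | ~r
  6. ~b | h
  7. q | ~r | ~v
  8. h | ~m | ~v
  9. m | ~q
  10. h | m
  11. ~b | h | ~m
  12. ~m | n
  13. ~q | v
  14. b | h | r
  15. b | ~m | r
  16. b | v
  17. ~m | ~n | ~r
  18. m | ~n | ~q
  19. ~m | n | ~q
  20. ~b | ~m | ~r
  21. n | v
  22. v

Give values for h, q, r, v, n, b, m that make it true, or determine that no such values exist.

Unit clause (v) forces v = True.
In (n | ~v) only n is left, so n = True.
In (h | ~n) only h is left, so h = True.
Set q = True.
  then (m | ~q) forces m = True.
  then (~m | ~n | ~r) forces r = False.
  then (b | ~m | r) forces b = True.
All clauses satisfied.

h=T, q=T, r=F, v=T, n=T, b=T, m=T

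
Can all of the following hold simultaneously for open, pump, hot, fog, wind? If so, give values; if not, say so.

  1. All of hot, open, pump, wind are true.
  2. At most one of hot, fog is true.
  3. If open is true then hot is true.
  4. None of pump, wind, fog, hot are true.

Case pump = True:
  Constraint (4) is violated (pump=T) — contradiction.
Case pump = False:
  Constraint (1) is violated (pump=F) — contradiction.
Both cases fail — unsatisfiable.

The formula is unsatisfiable.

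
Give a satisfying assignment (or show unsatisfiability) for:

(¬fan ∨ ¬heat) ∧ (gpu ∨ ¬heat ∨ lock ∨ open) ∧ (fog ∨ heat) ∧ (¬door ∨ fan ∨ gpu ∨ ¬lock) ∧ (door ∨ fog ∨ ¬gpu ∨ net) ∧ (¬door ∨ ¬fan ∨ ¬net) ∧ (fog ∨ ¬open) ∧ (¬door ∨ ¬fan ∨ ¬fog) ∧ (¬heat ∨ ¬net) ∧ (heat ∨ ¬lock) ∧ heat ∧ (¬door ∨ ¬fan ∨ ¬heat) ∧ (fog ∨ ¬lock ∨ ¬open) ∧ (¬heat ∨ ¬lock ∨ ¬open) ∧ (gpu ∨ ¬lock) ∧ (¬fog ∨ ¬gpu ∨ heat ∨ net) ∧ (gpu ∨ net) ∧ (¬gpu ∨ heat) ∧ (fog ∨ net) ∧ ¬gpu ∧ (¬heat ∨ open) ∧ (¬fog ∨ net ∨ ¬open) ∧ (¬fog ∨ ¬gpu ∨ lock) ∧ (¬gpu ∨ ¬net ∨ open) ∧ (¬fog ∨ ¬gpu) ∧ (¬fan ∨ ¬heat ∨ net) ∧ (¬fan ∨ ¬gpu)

The formula is unsatisfiable.

Case heat = True:
  (¬fan ∨ ¬heat) forces fan = False.
  (¬heat ∨ ¬net) forces net = False.
  (gpu ∨ net) forces gpu = True.
  Clause (¬gpu) is falsified — contradiction.
Case heat = False:
  Clause (heat) is falsified — contradiction.
Both cases fail, so the formula is unsatisfiable.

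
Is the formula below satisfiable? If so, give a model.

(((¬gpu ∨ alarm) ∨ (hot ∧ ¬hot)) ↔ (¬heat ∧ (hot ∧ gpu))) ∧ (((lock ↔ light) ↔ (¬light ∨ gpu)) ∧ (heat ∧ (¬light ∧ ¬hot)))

heat = True, alarm = False, hot = False, gpu = True, lock = False, light = False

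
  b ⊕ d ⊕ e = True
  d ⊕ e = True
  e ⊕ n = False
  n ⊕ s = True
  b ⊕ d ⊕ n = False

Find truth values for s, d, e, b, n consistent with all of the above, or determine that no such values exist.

Adding constraints 1, 3, 5 mod 2: every variable appears an even number of times on the left, so the left side is 0.
But the right sides sum to 1 (mod 2). 0 ≠ 1 — the system is inconsistent.

Unsatisfiable — no assignment works.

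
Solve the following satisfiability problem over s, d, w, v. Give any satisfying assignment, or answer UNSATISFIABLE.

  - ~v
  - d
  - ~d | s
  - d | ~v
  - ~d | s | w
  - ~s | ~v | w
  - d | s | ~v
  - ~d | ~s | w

s = True; d = True; w = True; v = False

Unit clause (~v) forces v = False.
Unit clause (d) forces d = True.
In (~d | s) only s is left, so s = True.
In (~d | ~s | w) only w is left, so w = True.
Check each clause:
  (~v): ~v holds.
  (d): d holds.
  (~d | s): s holds.
  (d | ~v): d holds.
  (~d | s | w): s holds.
  (~s | ~v | w): ~v holds.
  (d | s | ~v): d holds.
  (~d | ~s | w): w holds.
All clauses satisfied.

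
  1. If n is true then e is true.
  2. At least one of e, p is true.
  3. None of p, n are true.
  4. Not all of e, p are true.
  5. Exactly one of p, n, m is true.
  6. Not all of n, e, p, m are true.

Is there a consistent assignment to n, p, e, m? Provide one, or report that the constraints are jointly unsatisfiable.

n = False; p = False; e = True; m = True

  (1) n=F ⇒ e: vacuous ✓
  (2) {e, p}: 1 true — at least one ✓
  (3) {p, n}: 0 true — none ✓
  (4) {e, p}: 1/2 true — not all ✓
  (5) {p, n, m}: 1 true — exactly one ✓
  (6) {n, e, p, m}: 2/4 true — not all ✓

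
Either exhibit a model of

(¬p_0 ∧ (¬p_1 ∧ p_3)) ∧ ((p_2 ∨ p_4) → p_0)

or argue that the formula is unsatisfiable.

p_0 = False, p_1 = False, p_2 = False, p_3 = True, p_4 = False

  ¬p_0 ∧ (¬p_1 ∧ p_3) = True
    ¬p_0 = True
    ¬p_1 ∧ p_3 = True
      ¬p_1 = True
  (p_2 ∨ p_4) → p_0 = True
    p_2 ∨ p_4 = False
Both conjuncts True, so the formula holds.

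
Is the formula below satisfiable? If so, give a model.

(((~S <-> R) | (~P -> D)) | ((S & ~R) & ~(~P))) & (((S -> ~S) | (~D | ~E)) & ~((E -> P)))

D = True; R = True; S = False; E = True; P = False

  ((~S <-> R) | (~P -> D)) | ((S & ~R) & ~(~P)) = True
    (~S <-> R) | (~P -> D) = True
      ~S <-> R = True
        ~S = True
      ~P -> D = True
        ~P = True
    (S & ~R) & ~(~P) = False
      S & ~R = False
        ~R = False
      ~(~P) = False
        ~P = True
  ((S -> ~S) | (~D | ~E)) & ~((E -> P)) = True
    (S -> ~S) | (~D | ~E) = True
      S -> ~S = True
        ~S = True
      ~D | ~E = False
        ~D = False
        ~E = False
    ~((E -> P)) = True
      E -> P = False
Both conjuncts True, so the formula holds.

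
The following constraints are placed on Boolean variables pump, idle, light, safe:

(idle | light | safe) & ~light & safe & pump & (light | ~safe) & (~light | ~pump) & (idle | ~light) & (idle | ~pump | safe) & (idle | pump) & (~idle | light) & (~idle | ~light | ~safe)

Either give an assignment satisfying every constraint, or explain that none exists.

Unsatisfiable — no assignment works.

Case light = True:
  Clause (~light) is falsified — contradiction.
Case light = False:
  (safe) forces safe = True.
  Clause (light | ~safe) is falsified — contradiction.
Both cases fail, so the formula is unsatisfiable.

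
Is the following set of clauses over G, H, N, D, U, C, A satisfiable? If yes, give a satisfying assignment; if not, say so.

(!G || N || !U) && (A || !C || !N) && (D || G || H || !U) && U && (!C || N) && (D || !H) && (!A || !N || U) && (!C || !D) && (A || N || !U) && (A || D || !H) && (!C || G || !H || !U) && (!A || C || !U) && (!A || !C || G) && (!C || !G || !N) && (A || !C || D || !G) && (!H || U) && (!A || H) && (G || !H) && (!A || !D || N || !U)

G: True; H: False; N: True; D: False; U: True; C: False; A: False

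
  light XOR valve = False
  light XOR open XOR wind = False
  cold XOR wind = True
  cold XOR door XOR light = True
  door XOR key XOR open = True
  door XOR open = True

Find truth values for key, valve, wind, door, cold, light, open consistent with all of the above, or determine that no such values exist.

The formula is unsatisfiable.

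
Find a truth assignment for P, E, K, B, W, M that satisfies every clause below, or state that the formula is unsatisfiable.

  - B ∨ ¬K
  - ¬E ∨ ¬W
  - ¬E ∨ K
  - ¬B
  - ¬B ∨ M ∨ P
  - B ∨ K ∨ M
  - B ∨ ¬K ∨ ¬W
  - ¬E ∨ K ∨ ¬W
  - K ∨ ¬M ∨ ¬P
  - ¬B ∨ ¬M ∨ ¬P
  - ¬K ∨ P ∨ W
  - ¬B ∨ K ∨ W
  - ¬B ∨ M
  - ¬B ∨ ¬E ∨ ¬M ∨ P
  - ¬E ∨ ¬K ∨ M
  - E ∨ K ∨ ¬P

Unit clause (¬B) forces B = False.
In (B ∨ ¬K) only ¬K is left, so K = False.
In (¬E ∨ K) only ¬E is left, so E = False.
In (B ∨ K ∨ M) only M is left, so M = True.
In (K ∨ ¬M ∨ ¬P) only ¬P is left, so P = False.
Set W = False.
All clauses satisfied.

P: False; E: False; K: False; B: False; W: False; M: True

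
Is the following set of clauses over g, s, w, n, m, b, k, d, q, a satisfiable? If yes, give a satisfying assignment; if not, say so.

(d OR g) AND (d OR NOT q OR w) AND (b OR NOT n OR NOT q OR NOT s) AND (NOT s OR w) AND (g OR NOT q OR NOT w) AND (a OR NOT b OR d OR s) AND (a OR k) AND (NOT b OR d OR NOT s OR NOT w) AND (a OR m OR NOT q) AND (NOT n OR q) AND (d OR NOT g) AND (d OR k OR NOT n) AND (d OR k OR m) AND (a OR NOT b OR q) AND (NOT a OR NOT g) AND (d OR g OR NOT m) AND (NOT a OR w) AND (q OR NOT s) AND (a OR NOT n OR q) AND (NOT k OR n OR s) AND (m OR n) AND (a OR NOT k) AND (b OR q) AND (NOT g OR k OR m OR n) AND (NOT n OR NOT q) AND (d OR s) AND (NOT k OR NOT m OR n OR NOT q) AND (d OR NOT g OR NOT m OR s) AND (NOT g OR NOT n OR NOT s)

g = False, s = False, w = True, n = False, m = True, b = True, k = False, d = True, q = False, a = True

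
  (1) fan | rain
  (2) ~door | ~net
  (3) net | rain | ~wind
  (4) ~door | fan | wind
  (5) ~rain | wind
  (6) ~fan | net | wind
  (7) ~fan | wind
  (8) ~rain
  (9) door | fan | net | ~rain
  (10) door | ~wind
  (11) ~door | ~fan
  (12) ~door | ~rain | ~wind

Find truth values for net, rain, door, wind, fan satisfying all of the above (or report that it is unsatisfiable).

Unsatisfiable

Case rain = True:
  Clause (~rain) is falsified — contradiction.
Case rain = False:
  (fan | rain) forces fan = True.
  (~fan | wind) forces wind = True.
  (net | rain | ~wind) forces net = True.
  (~door | ~net) forces door = False.
  Clause (door | ~wind) is falsified — contradiction.
Both cases fail, so the formula is unsatisfiable.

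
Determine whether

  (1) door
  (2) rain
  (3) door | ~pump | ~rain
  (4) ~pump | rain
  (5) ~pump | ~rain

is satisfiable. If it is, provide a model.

rain = True; pump = False; door = True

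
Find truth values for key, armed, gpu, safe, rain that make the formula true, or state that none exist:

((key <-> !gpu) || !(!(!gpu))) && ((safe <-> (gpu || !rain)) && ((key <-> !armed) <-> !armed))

key = True, armed = True, gpu = False, safe = True, rain = False

  (key <-> !gpu) || !(!(!gpu)) = True
    key <-> !gpu = True
      !gpu = True
    !(!(!gpu)) = True
      !(!gpu) = False
        !gpu = True
  (safe <-> (gpu || !rain)) && ((key <-> !armed) <-> !armed) = True
    safe <-> (gpu || !rain) = True
      gpu || !rain = True
        !rain = True
    (key <-> !armed) <-> !armed = True
      key <-> !armed = False
        !armed = False
      !armed = False
Both conjuncts True, so the formula holds.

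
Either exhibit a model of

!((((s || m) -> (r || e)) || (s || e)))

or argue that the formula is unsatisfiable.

r = False, s = False, e = False, m = True

  !((((s || m) -> (r || e)) || (s || e))) = True
    ((s || m) -> (r || e)) || (s || e) = False
      (s || m) -> (r || e) = False
        s || m = True
        r || e = False
      s || e = False
The formula evaluates to True.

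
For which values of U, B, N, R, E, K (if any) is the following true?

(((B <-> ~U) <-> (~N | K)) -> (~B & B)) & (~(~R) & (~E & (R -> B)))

U: True; B: True; N: False; R: True; E: False; K: True

  ((B <-> ~U) <-> (~N | K)) -> (~B & B) = True
    (B <-> ~U) <-> (~N | K) = False
      B <-> ~U = False
        ~U = False
      ~N | K = True
        ~N = True
    ~B & B = False
      ~B = False
  ~(~R) & (~E & (R -> B)) = True
    ~(~R) = True
      ~R = False
    ~E & (R -> B) = True
      ~E = True
      R -> B = True
Both conjuncts True, so the formula holds.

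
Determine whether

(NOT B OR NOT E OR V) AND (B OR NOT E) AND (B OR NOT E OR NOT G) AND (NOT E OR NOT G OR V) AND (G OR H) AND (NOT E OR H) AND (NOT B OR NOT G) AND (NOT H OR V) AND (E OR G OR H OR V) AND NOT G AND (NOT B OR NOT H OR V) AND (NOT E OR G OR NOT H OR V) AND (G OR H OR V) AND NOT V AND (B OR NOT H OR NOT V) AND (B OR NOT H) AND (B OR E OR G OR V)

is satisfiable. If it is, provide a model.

Case H = True:
  (NOT H OR V) forces V = True.
  Clause (NOT V) is falsified — contradiction.
Case H = False:
  (G OR H) forces G = True.
  Clause (NOT G) is falsified — contradiction.
Both cases fail, so the formula is unsatisfiable.

UNSATISFIABLE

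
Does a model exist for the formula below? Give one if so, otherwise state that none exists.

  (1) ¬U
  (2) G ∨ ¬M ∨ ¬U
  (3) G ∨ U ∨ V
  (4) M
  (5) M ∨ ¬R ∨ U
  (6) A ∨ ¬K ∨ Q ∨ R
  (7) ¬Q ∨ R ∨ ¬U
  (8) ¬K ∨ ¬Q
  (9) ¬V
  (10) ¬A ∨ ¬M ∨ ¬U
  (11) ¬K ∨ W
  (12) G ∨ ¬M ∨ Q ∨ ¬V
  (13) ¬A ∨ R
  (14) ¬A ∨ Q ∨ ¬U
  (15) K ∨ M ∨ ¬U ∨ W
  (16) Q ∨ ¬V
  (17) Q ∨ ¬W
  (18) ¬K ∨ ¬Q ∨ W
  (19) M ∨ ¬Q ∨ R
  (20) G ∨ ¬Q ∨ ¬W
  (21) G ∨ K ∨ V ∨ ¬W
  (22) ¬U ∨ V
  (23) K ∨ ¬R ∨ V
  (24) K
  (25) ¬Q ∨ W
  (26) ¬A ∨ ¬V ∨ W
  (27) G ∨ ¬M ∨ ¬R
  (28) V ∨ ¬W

The formula is unsatisfiable.

Case M = True:
  (¬U) forces U = False.
  (¬V) forces V = False.
  (G ∨ U ∨ V) forces G = True.
  (K) forces K = True.
  (¬K ∨ ¬Q) forces Q = False.
  (¬K ∨ W) forces W = True.
  Clause (Q ∨ ¬W) is falsified — contradiction.
Case M = False:
  Clause (M) is falsified — contradiction.
Both cases fail, so the formula is unsatisfiable.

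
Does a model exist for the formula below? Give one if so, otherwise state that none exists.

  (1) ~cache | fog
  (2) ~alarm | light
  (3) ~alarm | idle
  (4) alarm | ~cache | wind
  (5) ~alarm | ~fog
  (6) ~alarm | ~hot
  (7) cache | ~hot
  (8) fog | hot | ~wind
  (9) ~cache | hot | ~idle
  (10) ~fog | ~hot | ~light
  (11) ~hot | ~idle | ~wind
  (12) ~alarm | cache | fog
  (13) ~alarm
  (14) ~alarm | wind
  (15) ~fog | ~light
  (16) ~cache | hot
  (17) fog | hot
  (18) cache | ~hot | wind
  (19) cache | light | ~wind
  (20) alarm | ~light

idle = False; fog = True; alarm = False; wind = True; light = False; cache = True; hot = True

Unit clause (~alarm) forces alarm = False.
In (alarm | ~light) only ~light is left, so light = False.
Set idle = False.
Try fog = False:
  (~cache | fog) forces cache = False.
  (cache | ~hot) forces hot = False.
  clause (fog | hot) is falsified — backtrack.
So fog = True.
Set wind = True.
  then (cache | light | ~wind) forces cache = True.
  then (~cache | hot) forces hot = True.
All clauses satisfied.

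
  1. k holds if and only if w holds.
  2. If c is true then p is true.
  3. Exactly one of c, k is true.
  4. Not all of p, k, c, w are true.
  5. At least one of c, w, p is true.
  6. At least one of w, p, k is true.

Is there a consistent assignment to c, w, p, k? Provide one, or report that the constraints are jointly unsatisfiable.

c=F, w=T, p=F, k=T

  (1) k=T, w=T — same ✓
  (2) c=F ⇒ p: vacuous ✓
  (3) {c, k}: 1 true — exactly one ✓
  (4) {p, k, c, w}: 2/4 true — not all ✓
  (5) {c, w, p}: 1 true — at least one ✓
  (6) {w, p, k}: 2 true — at least one ✓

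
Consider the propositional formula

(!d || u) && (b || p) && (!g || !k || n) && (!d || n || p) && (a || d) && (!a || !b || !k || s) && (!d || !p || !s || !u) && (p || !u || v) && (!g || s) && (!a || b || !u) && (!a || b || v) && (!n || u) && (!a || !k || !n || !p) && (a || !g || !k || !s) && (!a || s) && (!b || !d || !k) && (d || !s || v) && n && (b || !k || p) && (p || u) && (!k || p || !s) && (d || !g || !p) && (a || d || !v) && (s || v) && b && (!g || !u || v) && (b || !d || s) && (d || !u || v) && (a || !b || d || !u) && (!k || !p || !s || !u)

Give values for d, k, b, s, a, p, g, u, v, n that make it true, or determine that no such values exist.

Unit clause (n) forces n = True.
Unit clause (b) forces b = True.
In (!n || u) only u is left, so u = True.
Set d = False.
  then (a || d) forces a = True.
  then (!a || s) forces s = True.
  then (d || !s || v) forces v = True.
Set k = False.
Set p = False.
Set g = True.
All clauses satisfied.

d=F, k=F, b=T, s=T, a=T, p=F, g=T, u=T, v=T, n=T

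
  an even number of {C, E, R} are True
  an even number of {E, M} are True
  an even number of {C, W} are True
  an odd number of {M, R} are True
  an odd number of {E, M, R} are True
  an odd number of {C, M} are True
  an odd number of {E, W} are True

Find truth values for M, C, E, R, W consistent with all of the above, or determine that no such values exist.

M=F; C=T; E=F; R=T; W=T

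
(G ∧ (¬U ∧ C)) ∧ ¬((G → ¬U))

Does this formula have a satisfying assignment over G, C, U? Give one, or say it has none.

Case U = True: the conjunct ¬U is False.
Case U = False: the conjunct ¬((G → ¬U)) becomes ¬((G → True)) = False.
Both cases fail — unsatisfiable.

Unsatisfiable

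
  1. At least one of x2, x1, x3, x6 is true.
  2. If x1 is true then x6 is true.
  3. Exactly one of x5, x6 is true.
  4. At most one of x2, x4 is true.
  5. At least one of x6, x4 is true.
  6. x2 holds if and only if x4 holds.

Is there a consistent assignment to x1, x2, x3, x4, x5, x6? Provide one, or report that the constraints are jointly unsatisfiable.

x1 = False, x2 = False, x3 = False, x4 = False, x5 = False, x6 = True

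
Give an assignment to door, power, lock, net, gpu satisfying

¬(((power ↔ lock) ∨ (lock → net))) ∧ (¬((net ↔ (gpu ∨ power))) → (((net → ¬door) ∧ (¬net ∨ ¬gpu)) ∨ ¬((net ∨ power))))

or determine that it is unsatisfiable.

door = False, power = False, lock = True, net = False, gpu = True

  ¬(((power ↔ lock) ∨ (lock → net))) = True
    (power ↔ lock) ∨ (lock → net) = False
      power ↔ lock = False
      lock → net = False
  ¬((net ↔ (gpu ∨ power))) → (((net → ¬door) ∧ (¬net ∨ ¬gpu)) ∨ ¬((net ∨ power))) = True
    ¬((net ↔ (gpu ∨ power))) = True
      net ↔ (gpu ∨ power) = False
        gpu ∨ power = True
    ((net → ¬door) ∧ (¬net ∨ ¬gpu)) ∨ ¬((net ∨ power)) = True
      (net → ¬door) ∧ (¬net ∨ ¬gpu) = True
        net → ¬door = True
          ¬door = True
        ¬net ∨ ¬gpu = True
          ¬net = True
          ¬gpu = False
      ¬((net ∨ power)) = True
        net ∨ power = False
Both conjuncts True, so the formula holds.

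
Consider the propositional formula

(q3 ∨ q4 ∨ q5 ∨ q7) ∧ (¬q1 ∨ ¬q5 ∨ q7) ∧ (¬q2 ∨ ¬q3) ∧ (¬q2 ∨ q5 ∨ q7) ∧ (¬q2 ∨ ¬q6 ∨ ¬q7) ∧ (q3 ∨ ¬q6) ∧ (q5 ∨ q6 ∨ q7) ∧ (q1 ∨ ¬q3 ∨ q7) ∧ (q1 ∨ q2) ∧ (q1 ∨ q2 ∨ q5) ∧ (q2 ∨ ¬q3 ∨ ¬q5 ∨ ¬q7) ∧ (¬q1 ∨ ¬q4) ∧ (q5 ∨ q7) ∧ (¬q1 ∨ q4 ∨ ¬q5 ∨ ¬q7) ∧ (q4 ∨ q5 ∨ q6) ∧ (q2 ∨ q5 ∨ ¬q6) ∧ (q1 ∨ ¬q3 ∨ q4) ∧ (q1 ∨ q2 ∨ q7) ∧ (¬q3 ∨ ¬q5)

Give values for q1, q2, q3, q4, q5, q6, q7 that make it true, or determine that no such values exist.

Set q1 = False.
  then (q1 ∨ q2) forces q2 = True.
  then (¬q2 ∨ ¬q3) forces q3 = False.
  then (q3 ∨ ¬q6) forces q6 = False.
Set q4 = False.
  then (q4 ∨ q5 ∨ q6) forces q5 = True.
Set q7 = False.
All clauses satisfied.

q1=F, q2=T, q3=F, q4=F, q5=T, q6=F, q7=F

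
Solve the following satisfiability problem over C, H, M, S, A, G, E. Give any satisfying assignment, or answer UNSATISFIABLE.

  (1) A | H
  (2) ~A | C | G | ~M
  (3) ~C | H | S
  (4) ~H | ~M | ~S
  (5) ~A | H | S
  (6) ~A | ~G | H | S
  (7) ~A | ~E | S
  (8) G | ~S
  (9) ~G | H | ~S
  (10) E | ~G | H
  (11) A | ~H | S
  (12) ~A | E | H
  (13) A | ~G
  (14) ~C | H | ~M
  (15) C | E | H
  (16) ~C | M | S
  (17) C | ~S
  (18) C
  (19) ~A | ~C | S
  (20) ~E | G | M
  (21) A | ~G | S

C = True, H = True, M = False, S = True, A = True, G = True, E = True

Unit clause (C) forces C = True.
Try H = False:
  (A | H) forces A = True.
  (~C | H | S) forces S = True.
  (G | ~S) forces G = True.
  clause (~G | H | ~S) is falsified — backtrack.
So H = True.
Set M = False.
  then (~C | M | S) forces S = True.
  then (G | ~S) forces G = True.
  then (A | ~G) forces A = True.
Set E = True.
All clauses satisfied.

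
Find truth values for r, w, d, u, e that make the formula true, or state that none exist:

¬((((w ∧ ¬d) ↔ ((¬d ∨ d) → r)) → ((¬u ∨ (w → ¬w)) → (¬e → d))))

r=F, w=F, d=F, u=F, e=F

  ¬((((w ∧ ¬d) ↔ ((¬d ∨ d) → r)) → ((¬u ∨ (w → ¬w)) → (¬e → d)))) = True
    ((w ∧ ¬d) ↔ ((¬d ∨ d) → r)) → ((¬u ∨ (w → ¬w)) → (¬e → d)) = False
      (w ∧ ¬d) ↔ ((¬d ∨ d) → r) = True
        w ∧ ¬d = False
          ¬d = True
        (¬d ∨ d) → r = False
          ¬d ∨ d = True
            ¬d = True
      (¬u ∨ (w → ¬w)) → (¬e → d) = False
        ¬u ∨ (w → ¬w) = True
          ¬u = True
          w → ¬w = True
            ¬w = True
        ¬e → d = False
          ¬e = True
The formula evaluates to True.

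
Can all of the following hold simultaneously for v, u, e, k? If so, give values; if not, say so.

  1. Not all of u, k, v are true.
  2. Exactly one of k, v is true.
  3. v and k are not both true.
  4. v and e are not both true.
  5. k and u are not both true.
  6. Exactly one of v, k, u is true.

v: True; u: False; e: False; k: False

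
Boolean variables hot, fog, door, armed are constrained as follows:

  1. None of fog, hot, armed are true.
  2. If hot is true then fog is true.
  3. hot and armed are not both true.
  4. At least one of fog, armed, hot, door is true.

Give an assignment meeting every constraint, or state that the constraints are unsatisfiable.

hot=F, fog=F, door=T, armed=F

  (1) {fog, hot, armed}: 0 true — none ✓
  (2) hot=F ⇒ fog: vacuous ✓
  (3) hot=F, armed=F — not both ✓
  (4) {fog, armed, hot, door}: 1 true — at least one ✓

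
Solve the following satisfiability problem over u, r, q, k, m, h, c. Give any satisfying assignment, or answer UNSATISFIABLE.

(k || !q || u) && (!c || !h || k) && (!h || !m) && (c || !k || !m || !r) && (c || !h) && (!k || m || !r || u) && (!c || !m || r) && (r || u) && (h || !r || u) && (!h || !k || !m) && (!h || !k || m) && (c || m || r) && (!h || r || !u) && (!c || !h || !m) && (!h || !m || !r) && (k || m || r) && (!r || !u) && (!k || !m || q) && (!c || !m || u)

Set u = True.
  then (!r || !u) forces r = False.
  then (!h || r || !u) forces h = False.
Set q = True.
Set k = False.
  then (k || m || r) forces m = True.
  then (!c || !m || r) forces c = False.
All clauses satisfied.

u: True; r: False; q: True; k: False; m: True; h: False; c: False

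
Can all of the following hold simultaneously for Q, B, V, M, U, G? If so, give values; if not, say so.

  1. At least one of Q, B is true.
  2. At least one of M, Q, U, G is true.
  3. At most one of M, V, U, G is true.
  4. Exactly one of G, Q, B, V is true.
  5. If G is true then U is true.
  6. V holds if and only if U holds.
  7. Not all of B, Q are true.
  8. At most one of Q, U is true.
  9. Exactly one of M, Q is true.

Q=F; B=T; V=F; M=T; U=F; G=F

  (1) {Q, B}: 1 true — at least one ✓
  (2) {M, Q, U, G}: 1 true — at least one ✓
  (3) {M, V, U, G}: 1 true — at most one ✓
  (4) {G, Q, B, V}: 1 true — exactly one ✓
  (5) G=F ⇒ U: vacuous ✓
  (6) V=F, U=F — same ✓
  (7) {B, Q}: 1/2 true — not all ✓
  (8) {Q, U}: 0 true — at most one ✓
  (9) {M, Q}: 1 true — exactly one ✓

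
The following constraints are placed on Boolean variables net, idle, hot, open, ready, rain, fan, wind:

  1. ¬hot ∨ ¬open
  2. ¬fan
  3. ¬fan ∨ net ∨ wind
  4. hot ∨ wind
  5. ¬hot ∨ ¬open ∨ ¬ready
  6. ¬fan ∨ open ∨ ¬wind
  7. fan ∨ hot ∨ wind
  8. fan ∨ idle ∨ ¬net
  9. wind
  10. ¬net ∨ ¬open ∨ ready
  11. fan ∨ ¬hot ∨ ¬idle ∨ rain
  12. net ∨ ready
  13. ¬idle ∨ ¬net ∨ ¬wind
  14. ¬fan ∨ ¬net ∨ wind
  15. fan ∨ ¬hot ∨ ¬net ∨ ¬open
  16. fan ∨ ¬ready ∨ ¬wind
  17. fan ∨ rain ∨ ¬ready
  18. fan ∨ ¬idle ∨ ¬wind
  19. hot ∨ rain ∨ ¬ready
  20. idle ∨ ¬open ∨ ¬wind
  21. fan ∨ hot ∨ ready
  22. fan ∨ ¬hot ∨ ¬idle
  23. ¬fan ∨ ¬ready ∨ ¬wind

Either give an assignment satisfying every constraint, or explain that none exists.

Unsatisfiable

Case fan = True:
  Clause (¬fan) is falsified — contradiction.
Case fan = False:
  (wind) forces wind = True.
  (fan ∨ ¬ready ∨ ¬wind) forces ready = False.
  (net ∨ ready) forces net = True.
  (fan ∨ idle ∨ ¬net) forces idle = True.
  Clause (¬idle ∨ ¬net ∨ ¬wind) is falsified — contradiction.
Both cases fail, so the formula is unsatisfiable.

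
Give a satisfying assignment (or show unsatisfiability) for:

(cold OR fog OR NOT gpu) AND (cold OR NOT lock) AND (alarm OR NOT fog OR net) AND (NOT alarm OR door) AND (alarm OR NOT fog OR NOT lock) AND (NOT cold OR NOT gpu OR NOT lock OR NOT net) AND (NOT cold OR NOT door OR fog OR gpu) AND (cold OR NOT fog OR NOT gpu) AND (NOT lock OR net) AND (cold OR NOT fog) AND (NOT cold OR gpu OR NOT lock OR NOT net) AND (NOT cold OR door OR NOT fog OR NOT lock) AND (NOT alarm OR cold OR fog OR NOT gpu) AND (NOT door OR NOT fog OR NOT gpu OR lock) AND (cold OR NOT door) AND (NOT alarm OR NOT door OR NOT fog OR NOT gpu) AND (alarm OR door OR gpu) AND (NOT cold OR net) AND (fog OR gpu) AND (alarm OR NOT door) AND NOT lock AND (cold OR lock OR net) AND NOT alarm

Unit clause (NOT lock) forces lock = False.
Unit clause (NOT alarm) forces alarm = False.
In (alarm OR NOT door) only NOT door is left, so door = False.
In (alarm OR door OR gpu) only gpu is left, so gpu = True.
Try net = False:
  (alarm OR NOT fog OR net) forces fog = False.
  (cold OR fog OR NOT gpu) forces cold = True.
  clause (NOT cold OR net) is falsified — backtrack.
So net = True.
Try cold = False:
  (cold OR fog OR NOT gpu) forces fog = True.
  clause (cold OR NOT fog OR NOT gpu) is falsified — backtrack.
So cold = True.
Set fog = True.
All clauses satisfied.

net = True, door = False, lock = False, cold = True, gpu = True, alarm = False, fog = True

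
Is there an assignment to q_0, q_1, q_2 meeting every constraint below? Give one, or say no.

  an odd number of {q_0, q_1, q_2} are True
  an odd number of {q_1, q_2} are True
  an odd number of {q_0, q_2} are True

q_0=F, q_1=F, q_2=T

{q_0, q_1, q_2}: 1 true → odd ✓
{q_1, q_2}: 1 true → odd ✓
{q_0, q_2}: 1 true → odd ✓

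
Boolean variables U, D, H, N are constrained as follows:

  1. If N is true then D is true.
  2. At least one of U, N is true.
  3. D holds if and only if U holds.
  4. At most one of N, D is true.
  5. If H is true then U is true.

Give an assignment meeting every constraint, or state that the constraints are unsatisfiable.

U = True; D = True; H = True; N = False

  (1) N=F ⇒ D: vacuous ✓
  (2) {U, N}: 1 true — at least one ✓
  (3) D=T, U=T — same ✓
  (4) {N, D}: 1 true — at most one ✓
  (5) H=T ⇒ U: T ✓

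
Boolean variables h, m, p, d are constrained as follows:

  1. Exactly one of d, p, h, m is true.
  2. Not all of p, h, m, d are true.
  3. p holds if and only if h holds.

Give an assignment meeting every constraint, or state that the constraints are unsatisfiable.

h=F, m=F, p=F, d=T

  (1) {d, p, h, m}: 1 true — exactly one ✓
  (2) {p, h, m, d}: 1/4 true — not all ✓
  (3) p=F, h=F — same ✓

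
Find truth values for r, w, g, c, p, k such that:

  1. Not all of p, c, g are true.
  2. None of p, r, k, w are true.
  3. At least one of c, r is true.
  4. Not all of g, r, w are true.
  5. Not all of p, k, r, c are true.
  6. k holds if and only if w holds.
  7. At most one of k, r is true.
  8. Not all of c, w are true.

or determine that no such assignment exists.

r=F; w=F; g=T; c=T; p=F; k=F

  (1) {p, c, g}: 2/3 true — not all ✓
  (2) {p, r, k, w}: 0 true — none ✓
  (3) {c, r}: 1 true — at least one ✓
  (4) {g, r, w}: 1/3 true — not all ✓
  (5) {p, k, r, c}: 1/4 true — not all ✓
  (6) k=F, w=F — same ✓
  (7) {k, r}: 0 true — at most one ✓
  (8) {c, w}: 1/2 true — not all ✓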